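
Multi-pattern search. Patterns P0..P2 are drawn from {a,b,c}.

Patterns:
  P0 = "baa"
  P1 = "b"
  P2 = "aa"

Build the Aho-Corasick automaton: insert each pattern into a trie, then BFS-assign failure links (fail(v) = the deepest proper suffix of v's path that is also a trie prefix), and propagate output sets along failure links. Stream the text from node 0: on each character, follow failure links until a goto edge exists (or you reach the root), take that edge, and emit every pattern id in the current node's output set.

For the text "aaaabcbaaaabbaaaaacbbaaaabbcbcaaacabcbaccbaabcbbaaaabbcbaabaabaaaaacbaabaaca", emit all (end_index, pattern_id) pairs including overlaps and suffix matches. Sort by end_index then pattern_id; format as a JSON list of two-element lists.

Construct AC machine:
Trie nodes:
  n0 'ε': a→4 b→1
  n1 'b': a→2  [P1 ends]
  n2 'ba': a→3
  n3 'baa': ·  [P0 ends]
  n4 'a': a→5
  n5 'aa': ·  [P2 ends]

BFS fail/out derivation:
  n1('b'): parent n0 fail=0; on 'b' 0 → fail=0;  out {1}∪∅={1}
  n4('a'): parent n0 fail=0; on 'a' 0 → fail=0;  out ∅∪∅=∅
  n2('ba'): parent n1 fail=0; on 'a' 0 → fail=4;  out ∅∪∅=∅
  n5('aa'): parent n4 fail=0; on 'a' 0 → fail=4;  out {2}∪∅={2}
  n3('baa'): parent n2 fail=4; on 'a' 4 → fail=5;  out {0}∪{2}={0,2}

Scan:
[0] read 'a'  n0⇒n4
[1] read 'a'  n4⇒n5  emit P2@[0:1]
[2] read 'a'  n5⇒n5 (fail-walked)  emit P2@[1:2]
[3] read 'a'  n5⇒n5 (fail-walked)  emit P2@[2:3]
[4] read 'b'  n5⇒n1 (fail-walked)  emit P1@[4:4]
[5] read 'c'  n1⇒n0 (fail-walked)
[6] read 'b'  n0⇒n1  emit P1@[6:6]
[7] read 'a'  n1⇒n2
[8] read 'a'  n2⇒n3  emit P0@[6:8],P2@[7:8]
[9] read 'a'  n3⇒n5 (fail-walked)  emit P2@[8:9]
[10] read 'a'  n5⇒n5 (fail-walked)  emit P2@[9:10]
[11] read 'b'  n5⇒n1 (fail-walked)  emit P1@[11:11]
[12] read 'b'  n1⇒n1 (fail-walked)  emit P1@[12:12]
[13] read 'a'  n1⇒n2
[14] read 'a'  n2⇒n3  emit P0@[12:14],P2@[13:14]
[15] read 'a'  n3⇒n5 (fail-walked)  emit P2@[14:15]
[16] read 'a'  n5⇒n5 (fail-walked)  emit P2@[15:16]
[17] read 'a'  n5⇒n5 (fail-walked)  emit P2@[16:17]
[18] read 'c'  n5⇒n0 (fail-walked)
[19] read 'b'  n0⇒n1  emit P1@[19:19]
[20] read 'b'  n1⇒n1 (fail-walked)  emit P1@[20:20]
[21] read 'a'  n1⇒n2
[22] read 'a'  n2⇒n3  emit P0@[20:22],P2@[21:22]
[23] read 'a'  n3⇒n5 (fail-walked)  emit P2@[22:23]
[24] read 'a'  n5⇒n5 (fail-walked)  emit P2@[23:24]
[25] read 'b'  n5⇒n1 (fail-walked)  emit P1@[25:25]
[26] read 'b'  n1⇒n1 (fail-walked)  emit P1@[26:26]
[27] read 'c'  n1⇒n0 (fail-walked)
[28] read 'b'  n0⇒n1  emit P1@[28:28]
[29] read 'c'  n1⇒n0 (fail-walked)
[30] read 'a'  n0⇒n4
[31] read 'a'  n4⇒n5  emit P2@[30:31]
[32] read 'a'  n5⇒n5 (fail-walked)  emit P2@[31:32]
[33] read 'c'  n5⇒n0 (fail-walked)
[34] read 'a'  n0⇒n4
[35] read 'b'  n4⇒n1 (fail-walked)  emit P1@[35:35]
[36] read 'c'  n1⇒n0 (fail-walked)
[37] read 'b'  n0⇒n1  emit P1@[37:37]
[38] read 'a'  n1⇒n2
[39] read 'c'  n2⇒n0 (fail-walked)
[40] read 'c'  n0⇒n0
[41] read 'b'  n0⇒n1  emit P1@[41:41]
[42] read 'a'  n1⇒n2
[43] read 'a'  n2⇒n3  emit P0@[41:43],P2@[42:43]
[44] read 'b'  n3⇒n1 (fail-walked)  emit P1@[44:44]
[45] read 'c'  n1⇒n0 (fail-walked)
[46] read 'b'  n0⇒n1  emit P1@[46:46]
[47] read 'b'  n1⇒n1 (fail-walked)  emit P1@[47:47]
[48] read 'a'  n1⇒n2
[49] read 'a'  n2⇒n3  emit P0@[47:49],P2@[48:49]
[50] read 'a'  n3⇒n5 (fail-walked)  emit P2@[49:50]
[51] read 'a'  n5⇒n5 (fail-walked)  emit P2@[50:51]
[52] read 'b'  n5⇒n1 (fail-walked)  emit P1@[52:52]
[53] read 'b'  n1⇒n1 (fail-walked)  emit P1@[53:53]
[54] read 'c'  n1⇒n0 (fail-walked)
[55] read 'b'  n0⇒n1  emit P1@[55:55]
[56] read 'a'  n1⇒n2
[57] read 'a'  n2⇒n3  emit P0@[55:57],P2@[56:57]
[58] read 'b'  n3⇒n1 (fail-walked)  emit P1@[58:58]
[59] read 'a'  n1⇒n2
[60] read 'a'  n2⇒n3  emit P0@[58:60],P2@[59:60]
[61] read 'b'  n3⇒n1 (fail-walked)  emit P1@[61:61]
[62] read 'a'  n1⇒n2
[63] read 'a'  n2⇒n3  emit P0@[61:63],P2@[62:63]
[64] read 'a'  n3⇒n5 (fail-walked)  emit P2@[63:64]
[65] read 'a'  n5⇒n5 (fail-walked)  emit P2@[64:65]
[66] read 'a'  n5⇒n5 (fail-walked)  emit P2@[65:66]
[67] read 'c'  n5⇒n0 (fail-walked)
[68] read 'b'  n0⇒n1  emit P1@[68:68]
[69] read 'a'  n1⇒n2
[70] read 'a'  n2⇒n3  emit P0@[68:70],P2@[69:70]
[71] read 'b'  n3⇒n1 (fail-walked)  emit P1@[71:71]
[72] read 'a'  n1⇒n2
[73] read 'a'  n2⇒n3  emit P0@[71:73],P2@[72:73]
[74] read 'c'  n3⇒n0 (fail-walked)
[75] read 'a'  n0⇒n4

Result: [[1,2],[2,2],[3,2],[4,1],[6,1],[8,0],[8,2],[9,2],[10,2],[11,1],[12,1],[14,0],[14,2],[15,2],[16,2],[17,2],[19,1],[20,1],[22,0],[22,2],[23,2],[24,2],[25,1],[26,1],[28,1],[31,2],[32,2],[35,1],[37,1],[41,1],[43,0],[43,2],[44,1],[46,1],[47,1],[49,0],[49,2],[50,2],[51,2],[52,1],[53,1],[55,1],[57,0],[57,2],[58,1],[60,0],[60,2],[61,1],[63,0],[63,2],[64,2],[65,2],[66,2],[68,1],[70,0],[70,2],[71,1],[73,0],[73,2]]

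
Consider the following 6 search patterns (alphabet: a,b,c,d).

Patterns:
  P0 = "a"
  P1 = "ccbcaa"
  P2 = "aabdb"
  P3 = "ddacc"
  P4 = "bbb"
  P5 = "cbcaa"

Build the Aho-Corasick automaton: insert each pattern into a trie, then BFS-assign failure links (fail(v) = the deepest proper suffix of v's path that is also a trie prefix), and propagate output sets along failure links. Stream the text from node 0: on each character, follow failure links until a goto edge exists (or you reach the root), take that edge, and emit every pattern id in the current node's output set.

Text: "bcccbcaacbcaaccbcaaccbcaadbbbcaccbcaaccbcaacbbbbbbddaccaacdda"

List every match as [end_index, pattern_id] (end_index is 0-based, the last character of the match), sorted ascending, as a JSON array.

Build:
Trie nodes:
  n0 'ε': a→1 b→17 c→2 d→12
  n1 'a': a→8  ←P0
  n2 'c': b→20 c→3
  n3 'cc': b→4
  n4 'ccb': c→5
  n5 'ccbc': a→6
  n6 'ccbca': a→7
  n7 'ccbcaa': ·  ←P1
  n8 'aa': b→9
  n9 'aab': d→10
  n10 'aabd': b→11
  n11 'aabdb': ·  ←P2
  n12 'd': d→13
  n13 'dd': a→14
  n14 'dda': c→15
  n15 'ddac': c→16
  n16 'ddacc': ·  ←P3
  n17 'b': b→18
  n18 'bb': b→19
  n19 'bbb': ·  ←P4
  n20 'cb': c→21
  n21 'cbc': a→22
  n22 'cbca': a→23
  n23 'cbcaa': ·  ←P5

Failure links (BFS by depth):
  fail(1) 'a': from fail(0)=0 chase 'a': 0 ⇒ 0;  out={0}∪out(0)={0}
  fail(2) 'c': from fail(0)=0 chase 'c': 0 ⇒ 0;  out=∅∪out(0)=∅
  fail(12) 'd': from fail(0)=0 chase 'd': 0 ⇒ 0;  out=∅∪out(0)=∅
  fail(17) 'b': from fail(0)=0 chase 'b': 0 ⇒ 0;  out=∅∪out(0)=∅
  fail(3) 'cc': from fail(2)=0 chase 'c': 0 ⇒ 2;  out=∅∪out(2)=∅
  fail(8) 'aa': from fail(1)=0 chase 'a': 0 ⇒ 1;  out=∅∪out(1)={0}
  fail(13) 'dd': from fail(12)=0 chase 'd': 0 ⇒ 12;  out=∅∪out(12)=∅
  fail(18) 'bb': from fail(17)=0 chase 'b': 0 ⇒ 17;  out=∅∪out(17)=∅
  fail(20) 'cb': from fail(2)=0 chase 'b': 0 ⇒ 17;  out=∅∪out(17)=∅
  fail(4) 'ccb': from fail(3)=2 chase 'b': 2 ⇒ 20;  out=∅∪out(20)=∅
  fail(9) 'aab': from fail(8)=1 chase 'b': 1→0 ⇒ 17;  out=∅∪out(17)=∅
  fail(14) 'dda': from fail(13)=12 chase 'a': 12→0 ⇒ 1;  out=∅∪out(1)={0}
  fail(19) 'bbb': from fail(18)=17 chase 'b': 17 ⇒ 18;  out={4}∪out(18)={4}
  fail(21) 'cbc': from fail(20)=17 chase 'c': 17→0 ⇒ 2;  out=∅∪out(2)=∅
  fail(5) 'ccbc': from fail(4)=20 chase 'c': 20 ⇒ 21;  out=∅∪out(21)=∅
  fail(10) 'aabd': from fail(9)=17 chase 'd': 17→0 ⇒ 12;  out=∅∪out(12)=∅
  fail(15) 'ddac': from fail(14)=1 chase 'c': 1→0 ⇒ 2;  out=∅∪out(2)=∅
  fail(22) 'cbca': from fail(21)=2 chase 'a': 2→0 ⇒ 1;  out=∅∪out(1)={0}
  fail(6) 'ccbca': from fail(5)=21 chase 'a': 21 ⇒ 22;  out=∅∪out(22)={0}
  fail(11) 'aabdb': from fail(10)=12 chase 'b': 12→0 ⇒ 17;  out={2}∪out(17)={2}
  fail(16) 'ddacc': from fail(15)=2 chase 'c': 2 ⇒ 3;  out={3}∪out(3)={3}
  fail(23) 'cbcaa': from fail(22)=1 chase 'a': 1 ⇒ 8;  out={5}∪out(8)={0,5}
  fail(7) 'ccbcaa': from fail(6)=22 chase 'a': 22 ⇒ 23;  out={1}∪out(23)={0,1,5}

Scan:
pos 0 'b': at 17
pos 1 'c': at 2 ·f
pos 2 'c': at 3
pos 3 'c': at 3 ·f
pos 4 'b': at 4
pos 5 'c': at 5
pos 6 'a': at 6  ** P0@[6:6]
pos 7 'a': at 7  ** P0@[7:7],P1@[2:7],P5@[3:7]
pos 8 'c': at 2 ·f
pos 9 'b': at 20
pos 10 'c': at 21
pos 11 'a': at 22  ** P0@[11:11]
pos 12 'a': at 23  ** P0@[12:12],P5@[8:12]
pos 13 'c': at 2 ·f
pos 14 'c': at 3
pos 15 'b': at 4
pos 16 'c': at 5
pos 17 'a': at 6  ** P0@[17:17]
pos 18 'a': at 7  ** P0@[18:18],P1@[13:18],P5@[14:18]
pos 19 'c': at 2 ·f
pos 20 'c': at 3
pos 21 'b': at 4
pos 22 'c': at 5
pos 23 'a': at 6  ** P0@[23:23]
pos 24 'a': at 7  ** P0@[24:24],P1@[19:24],P5@[20:24]
pos 25 'd': at 12 ·f
pos 26 'b': at 17 ·f
pos 27 'b': at 18
pos 28 'b': at 19  ** P4@[26:28]
pos 29 'c': at 2 ·f
pos 30 'a': at 1 ·f  ** P0@[30:30]
pos 31 'c': at 2 ·f
pos 32 'c': at 3
pos 33 'b': at 4
pos 34 'c': at 5
pos 35 'a': at 6  ** P0@[35:35]
pos 36 'a': at 7  ** P0@[36:36],P1@[31:36],P5@[32:36]
pos 37 'c': at 2 ·f
pos 38 'c': at 3
pos 39 'b': at 4
pos 40 'c': at 5
pos 41 'a': at 6  ** P0@[41:41]
pos 42 'a': at 7  ** P0@[42:42],P1@[37:42],P5@[38:42]
pos 43 'c': at 2 ·f
pos 44 'b': at 20
pos 45 'b': at 18 ·f
pos 46 'b': at 19  ** P4@[44:46]
pos 47 'b': at 19 ·f  ** P4@[45:47]
pos 48 'b': at 19 ·f  ** P4@[46:48]
pos 49 'b': at 19 ·f  ** P4@[47:49]
pos 50 'd': at 12 ·f
pos 51 'd': at 13
pos 52 'a': at 14  ** P0@[52:52]
pos 53 'c': at 15
pos 54 'c': at 16  ** P3@[50:54]
pos 55 'a': at 1 ·f  ** P0@[55:55]
pos 56 'a': at 8  ** P0@[56:56]
pos 57 'c': at 2 ·f
pos 58 'd': at 12 ·f
pos 59 'd': at 13
pos 60 'a': at 14  ** P0@[60:60]

Matches: [[6,0],[7,0],[7,1],[7,5],[11,0],[12,0],[12,5],[17,0],[18,0],[18,1],[18,5],[23,0],[24,0],[24,1],[24,5],[28,4],[30,0],[35,0],[36,0],[36,1],[36,5],[41,0],[42,0],[42,1],[42,5],[46,4],[47,4],[48,4],[49,4],[52,0],[54,3],[55,0],[56,0],[60,0]]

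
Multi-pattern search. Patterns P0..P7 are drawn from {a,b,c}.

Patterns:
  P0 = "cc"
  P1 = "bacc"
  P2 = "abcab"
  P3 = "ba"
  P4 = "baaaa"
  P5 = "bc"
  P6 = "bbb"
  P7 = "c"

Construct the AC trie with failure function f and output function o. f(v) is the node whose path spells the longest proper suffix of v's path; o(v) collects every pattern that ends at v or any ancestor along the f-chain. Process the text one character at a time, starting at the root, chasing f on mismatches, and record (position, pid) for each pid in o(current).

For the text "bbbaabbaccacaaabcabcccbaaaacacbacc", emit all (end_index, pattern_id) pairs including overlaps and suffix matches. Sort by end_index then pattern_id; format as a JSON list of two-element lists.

Build automaton:
Trie nodes:
  n0 'ε': a→7 b→3 c→1
  n1 'c': c→2  ←P7
  n2 'cc': ·  ←P0
  n3 'b': a→4 b→16 c→15
  n4 'ba': a→12 c→5  ←P3
  n5 'bac': c→6
  n6 'bacc': ·  ←P1
  n7 'a': b→8
  n8 'ab': c→9
  n9 'abc': a→10
  n10 'abca': b→11
  n11 'abcab': ·  ←P2
  n12 'baa': a→13
  n13 'baaa': a→14
  n14 'baaaa': ·  ←P4
  n15 'bc': ·  ←P5
  n16 'bb': b→17
  n17 'bbb': ·  ←P6

BFS fail/out derivation:
  n1('c'): parent n0 fail=0; on 'c' 0 → fail=0;  out {7}∪∅={7}
  n3('b'): parent n0 fail=0; on 'b' 0 → fail=0;  out ∅∪∅=∅
  n7('a'): parent n0 fail=0; on 'a' 0 → fail=0;  out ∅∪∅=∅
  n2('cc'): parent n1 fail=0; on 'c' 0 → fail=1;  out {0}∪{7}={0,7}
  n4('ba'): parent n3 fail=0; on 'a' 0 → fail=7;  out {3}∪∅={3}
  n8('ab'): parent n7 fail=0; on 'b' 0 → fail=3;  out ∅∪∅=∅
  n15('bc'): parent n3 fail=0; on 'c' 0 → fail=1;  out {5}∪{7}={5,7}
  n16('bb'): parent n3 fail=0; on 'b' 0 → fail=3;  out ∅∪∅=∅
  n5('bac'): parent n4 fail=7; on 'c' 7→0 → fail=1;  out ∅∪{7}={7}
  n9('abc'): parent n8 fail=3; on 'c' 3 → fail=15;  out ∅∪{5,7}={5,7}
  n12('baa'): parent n4 fail=7; on 'a' 7→0 → fail=7;  out ∅∪∅=∅
  n17('bbb'): parent n16 fail=3; on 'b' 3 → fail=16;  out {6}∪∅={6}
  n6('bacc'): parent n5 fail=1; on 'c' 1 → fail=2;  out {1}∪{0,7}={0,1,7}
  n10('abca'): parent n9 fail=15; on 'a' 15→1→0 → fail=7;  out ∅∪∅=∅
  n13('baaa'): parent n12 fail=7; on 'a' 7→0 → fail=7;  out ∅∪∅=∅
  n11('abcab'): parent n10 fail=7; on 'b' 7 → fail=8;  out {2}∪∅={2}
  n14('baaaa'): parent n13 fail=7; on 'a' 7→0 → fail=7;  out {4}∪∅={4}

Run:
pos 0 'b': at 3
pos 1 'b': at 16
pos 2 'b': at 17  → match P6@[0:2]
pos 3 'a': at 4 ·f  → match P3@[2:3]
pos 4 'a': at 12
pos 5 'b': at 8 ·f
pos 6 'b': at 16 ·f
pos 7 'a': at 4 ·f  → match P3@[6:7]
pos 8 'c': at 5  → match P7@[8:8]
pos 9 'c': at 6  → match P0@[8:9],P1@[6:9],P7@[9:9]
pos 10 'a': at 7 ·f
pos 11 'c': at 1 ·f  → match P7@[11:11]
pos 12 'a': at 7 ·f
pos 13 'a': at 7 ·f
pos 14 'a': at 7 ·f
pos 15 'b': at 8
pos 16 'c': at 9  → match P5@[15:16],P7@[16:16]
pos 17 'a': at 10
pos 18 'b': at 11  → match P2@[14:18]
pos 19 'c': at 9 ·f  → match P5@[18:19],P7@[19:19]
pos 20 'c': at 2 ·f  → match P0@[19:20],P7@[20:20]
pos 21 'c': at 2 ·f  → match P0@[20:21],P7@[21:21]
pos 22 'b': at 3 ·f
pos 23 'a': at 4  → match P3@[22:23]
pos 24 'a': at 12
pos 25 'a': at 13
pos 26 'a': at 14  → match P4@[22:26]
pos 27 'c': at 1 ·f  → match P7@[27:27]
pos 28 'a': at 7 ·f
pos 29 'c': at 1 ·f  → match P7@[29:29]
pos 30 'b': at 3 ·f
pos 31 'a': at 4  → match P3@[30:31]
pos 32 'c': at 5  → match P7@[32:32]
pos 33 'c': at 6  → match P0@[32:33],P1@[30:33],P7@[33:33]

Result: [[2,6],[3,3],[7,3],[8,7],[9,0],[9,1],[9,7],[11,7],[16,5],[16,7],[18,2],[19,5],[19,7],[20,0],[20,7],[21,0],[21,7],[23,3],[26,4],[27,7],[29,7],[31,3],[32,7],[33,0],[33,1],[33,7]]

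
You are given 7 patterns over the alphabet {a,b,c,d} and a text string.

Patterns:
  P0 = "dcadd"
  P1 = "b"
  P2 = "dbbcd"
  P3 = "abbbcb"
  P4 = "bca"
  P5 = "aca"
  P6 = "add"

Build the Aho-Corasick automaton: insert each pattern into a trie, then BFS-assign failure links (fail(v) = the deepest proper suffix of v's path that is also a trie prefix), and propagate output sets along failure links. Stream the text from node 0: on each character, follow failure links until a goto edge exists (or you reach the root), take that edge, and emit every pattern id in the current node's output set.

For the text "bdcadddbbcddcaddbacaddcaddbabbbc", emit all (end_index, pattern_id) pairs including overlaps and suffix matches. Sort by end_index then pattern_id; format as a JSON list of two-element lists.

Build:
Trie (insert patterns):
  0='ε' goto a→11 b→6 d→1
  1='d' goto b→7 c→2
  2='dc' goto a→3
  3='dca' goto d→4
  4='dcad' goto d→5
  5='dcadd' goto ·  ←P0
  6='b' goto c→17  ←P1
  7='db' goto b→8
  8='dbb' goto c→9
  9='dbbc' goto d→10
  10='dbbcd' goto ·  ←P2
  11='a' goto b→12 c→19 d→21
  12='ab' goto b→13
  13='abb' goto b→14
  14='abbb' goto c→15
  15='abbbc' goto b→16
  16='abbbcb' goto ·  ←P3
  17='bc' goto a→18
  18='bca' goto ·  ←P4
  19='ac' goto a→20
  20='aca' goto ·  ←P5
  21='ad' goto d→22
  22='add' goto ·  ←P6

Failure links (BFS by depth):
  fail(1) 'd': from fail(0)=0 chase 'd': 0 ⇒ 0;  out=∅∪out(0)=∅
  fail(6) 'b': from fail(0)=0 chase 'b': 0 ⇒ 0;  out={1}∪out(0)={1}
  fail(11) 'a': from fail(0)=0 chase 'a': 0 ⇒ 0;  out=∅∪out(0)=∅
  fail(2) 'dc': from fail(1)=0 chase 'c': 0 ⇒ 0;  out=∅∪out(0)=∅
  fail(7) 'db': from fail(1)=0 chase 'b': 0 ⇒ 6;  out=∅∪out(6)={1}
  fail(12) 'ab': from fail(11)=0 chase 'b': 0 ⇒ 6;  out=∅∪out(6)={1}
  fail(17) 'bc': from fail(6)=0 chase 'c': 0 ⇒ 0;  out=∅∪out(0)=∅
  fail(19) 'ac': from fail(11)=0 chase 'c': 0 ⇒ 0;  out=∅∪out(0)=∅
  fail(21) 'ad': from fail(11)=0 chase 'd': 0 ⇒ 1;  out=∅∪out(1)=∅
  fail(3) 'dca': from fail(2)=0 chase 'a': 0 ⇒ 11;  out=∅∪out(11)=∅
  fail(8) 'dbb': from fail(7)=6 chase 'b': 6→0 ⇒ 6;  out=∅∪out(6)={1}
  fail(13) 'abb': from fail(12)=6 chase 'b': 6→0 ⇒ 6;  out=∅∪out(6)={1}
  fail(18) 'bca': from fail(17)=0 chase 'a': 0 ⇒ 11;  out={4}∪out(11)={4}
  fail(20) 'aca': from fail(19)=0 chase 'a': 0 ⇒ 11;  out={5}∪out(11)={5}
  fail(22) 'add': from fail(21)=1 chase 'd': 1→0 ⇒ 1;  out={6}∪out(1)={6}
  fail(4) 'dcad': from fail(3)=11 chase 'd': 11 ⇒ 21;  out=∅∪out(21)=∅
  fail(9) 'dbbc': from fail(8)=6 chase 'c': 6 ⇒ 17;  out=∅∪out(17)=∅
  fail(14) 'abbb': from fail(13)=6 chase 'b': 6→0 ⇒ 6;  out=∅∪out(6)={1}
  fail(5) 'dcadd': from fail(4)=21 chase 'd': 21 ⇒ 22;  out={0}∪out(22)={0,6}
  fail(10) 'dbbcd': from fail(9)=17 chase 'd': 17→0 ⇒ 1;  out={2}∪out(1)={2}
  fail(15) 'abbbc': from fail(14)=6 chase 'c': 6 ⇒ 17;  out=∅∪out(17)=∅
  fail(16) 'abbbcb': from fail(15)=17 chase 'b': 17→0 ⇒ 6;  out={3}∪out(6)={1,3}

Text stream:
[0] read 'b'  n0⇒n6  emit P1@[0:0]
[1] read 'd'  n6⇒n1 (via fail)
[2] read 'c'  n1⇒n2
[3] read 'a'  n2⇒n3
[4] read 'd'  n3⇒n4
[5] read 'd'  n4⇒n5  emit P0@[1:5],P6@[3:5]
[6] read 'd'  n5⇒n1 (via fail)
[7] read 'b'  n1⇒n7  emit P1@[7:7]
[8] read 'b'  n7⇒n8  emit P1@[8:8]
[9] read 'c'  n8⇒n9
[10] read 'd'  n9⇒n10  emit P2@[6:10]
[11] read 'd'  n10⇒n1 (via fail)
[12] read 'c'  n1⇒n2
[13] read 'a'  n2⇒n3
[14] read 'd'  n3⇒n4
[15] read 'd'  n4⇒n5  emit P0@[11:15],P6@[13:15]
[16] read 'b'  n5⇒n7 (via fail)  emit P1@[16:16]
[17] read 'a'  n7⇒n11 (via fail)
[18] read 'c'  n11⇒n19
[19] read 'a'  n19⇒n20  emit P5@[17:19]
[20] read 'd'  n20⇒n21 (via fail)
[21] read 'd'  n21⇒n22  emit P6@[19:21]
[22] read 'c'  n22⇒n2 (via fail)
[23] read 'a'  n2⇒n3
[24] read 'd'  n3⇒n4
[25] read 'd'  n4⇒n5  emit P0@[21:25],P6@[23:25]
[26] read 'b'  n5⇒n7 (via fail)  emit P1@[26:26]
[27] read 'a'  n7⇒n11 (via fail)
[28] read 'b'  n11⇒n12  emit P1@[28:28]
[29] read 'b'  n12⇒n13  emit P1@[29:29]
[30] read 'b'  n13⇒n14  emit P1@[30:30]
[31] read 'c'  n14⇒n15

Result: [[0,1],[5,0],[5,6],[7,1],[8,1],[10,2],[15,0],[15,6],[16,1],[19,5],[21,6],[25,0],[25,6],[26,1],[28,1],[29,1],[30,1]]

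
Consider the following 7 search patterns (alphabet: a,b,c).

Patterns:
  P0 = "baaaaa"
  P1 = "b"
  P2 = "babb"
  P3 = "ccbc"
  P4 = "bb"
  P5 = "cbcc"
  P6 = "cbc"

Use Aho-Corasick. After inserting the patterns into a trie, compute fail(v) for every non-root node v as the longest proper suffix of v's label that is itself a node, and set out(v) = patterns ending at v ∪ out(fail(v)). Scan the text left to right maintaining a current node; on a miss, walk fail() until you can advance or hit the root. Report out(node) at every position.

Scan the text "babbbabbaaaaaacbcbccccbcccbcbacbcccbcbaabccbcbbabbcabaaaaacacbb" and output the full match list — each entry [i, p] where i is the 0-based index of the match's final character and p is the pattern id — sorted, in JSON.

Construct AC machine:
Trie nodes:
  0='ε' goto b→1 c→9
  1='b' goto a→2 b→13  ←P1
  2='ba' goto a→3 b→7
  3='baa' goto a→4
  4='baaa' goto a→5
  5='baaaa' goto a→6
  6='baaaaa' goto ·  ←P0
  7='bab' goto b→8
  8='babb' goto ·  ←P2
  9='c' goto b→14 c→10
  10='cc' goto b→11
  11='ccb' goto c→12
  12='ccbc' goto ·  ←P3
  13='bb' goto ·  ←P4
  14='cb' goto c→15
  15='cbc' goto c→16  ←P6
  16='cbcc' goto ·  ←P5

BFS fail/out derivation:
  n1('b'): parent n0 fail=0; on 'b' 0 → fail=0;  out {1}∪∅={1}
  n9('c'): parent n0 fail=0; on 'c' 0 → fail=0;  out ∅∪∅=∅
  n2('ba'): parent n1 fail=0; on 'a' 0 → fail=0;  out ∅∪∅=∅
  n10('cc'): parent n9 fail=0; on 'c' 0 → fail=9;  out ∅∪∅=∅
  n13('bb'): parent n1 fail=0; on 'b' 0 → fail=1;  out {4}∪{1}={1,4}
  n14('cb'): parent n9 fail=0; on 'b' 0 → fail=1;  out ∅∪{1}={1}
  n3('baa'): parent n2 fail=0; on 'a' 0 → fail=0;  out ∅∪∅=∅
  n7('bab'): parent n2 fail=0; on 'b' 0 → fail=1;  out ∅∪{1}={1}
  n11('ccb'): parent n10 fail=9; on 'b' 9 → fail=14;  out ∅∪{1}={1}
  n15('cbc'): parent n14 fail=1; on 'c' 1→0 → fail=9;  out {6}∪∅={6}
  n4('baaa'): parent n3 fail=0; on 'a' 0 → fail=0;  out ∅∪∅=∅
  n8('babb'): parent n7 fail=1; on 'b' 1 → fail=13;  out {2}∪{1,4}={1,2,4}
  n12('ccbc'): parent n11 fail=14; on 'c' 14 → fail=15;  out {3}∪{6}={3,6}
  n16('cbcc'): parent n15 fail=9; on 'c' 9 → fail=10;  out {5}∪∅={5}
  n5('baaaa'): parent n4 fail=0; on 'a' 0 → fail=0;  out ∅∪∅=∅
  n6('baaaaa'): parent n5 fail=0; on 'a' 0 → fail=0;  out {0}∪∅={0}

Run:
pos 0 'b': at 1  → match P1@[0:0]
pos 1 'a': at 2
pos 2 'b': at 7  → match P1@[2:2]
pos 3 'b': at 8  → match P1@[3:3],P2@[0:3],P4@[2:3]
pos 4 'b': at 13 (via fail)  → match P1@[4:4],P4@[3:4]
pos 5 'a': at 2 (via fail)
pos 6 'b': at 7  → match P1@[6:6]
pos 7 'b': at 8  → match P1@[7:7],P2@[4:7],P4@[6:7]
pos 8 'a': at 2 (via fail)
pos 9 'a': at 3
pos 10 'a': at 4
pos 11 'a': at 5
pos 12 'a': at 6  → match P0@[7:12]
pos 13 'a': at 0 (via fail)
pos 14 'c': at 9
pos 15 'b': at 14  → match P1@[15:15]
pos 16 'c': at 15  → match P6@[14:16]
pos 17 'b': at 14 (via fail)  → match P1@[17:17]
pos 18 'c': at 15  → match P6@[16:18]
pos 19 'c': at 16  → match P5@[16:19]
pos 20 'c': at 10 (via fail)
pos 21 'c': at 10 (via fail)
pos 22 'b': at 11  → match P1@[22:22]
pos 23 'c': at 12  → match P3@[20:23],P6@[21:23]
pos 24 'c': at 16 (via fail)  → match P5@[21:24]
pos 25 'c': at 10 (via fail)
pos 26 'b': at 11  → match P1@[26:26]
pos 27 'c': at 12  → match P3@[24:27],P6@[25:27]
pos 28 'b': at 14 (via fail)  → match P1@[28:28]
pos 29 'a': at 2 (via fail)
pos 30 'c': at 9 (via fail)
pos 31 'b': at 14  → match P1@[31:31]
pos 32 'c': at 15  → match P6@[30:32]
pos 33 'c': at 16  → match P5@[30:33]
pos 34 'c': at 10 (via fail)
pos 35 'b': at 11  → match P1@[35:35]
pos 36 'c': at 12  → match P3@[33:36],P6@[34:36]
pos 37 'b': at 14 (via fail)  → match P1@[37:37]
pos 38 'a': at 2 (via fail)
pos 39 'a': at 3
pos 40 'b': at 1 (via fail)  → match P1@[40:40]
pos 41 'c': at 9 (via fail)
pos 42 'c': at 10
pos 43 'b': at 11  → match P1@[43:43]
pos 44 'c': at 12  → match P3@[41:44],P6@[42:44]
pos 45 'b': at 14 (via fail)  → match P1@[45:45]
pos 46 'b': at 13 (via fail)  → match P1@[46:46],P4@[45:46]
pos 47 'a': at 2 (via fail)
pos 48 'b': at 7  → match P1@[48:48]
pos 49 'b': at 8  → match P1@[49:49],P2@[46:49],P4@[48:49]
pos 50 'c': at 9 (via fail)
pos 51 'a': at 0 (via fail)
pos 52 'b': at 1  → match P1@[52:52]
pos 53 'a': at 2
pos 54 'a': at 3
pos 55 'a': at 4
pos 56 'a': at 5
pos 57 'a': at 6  → match P0@[52:57]
pos 58 'c': at 9 (via fail)
pos 59 'a': at 0 (via fail)
pos 60 'c': at 9
pos 61 'b': at 14  → match P1@[61:61]
pos 62 'b': at 13 (via fail)  → match P1@[62:62],P4@[61:62]

All matches (sorted): [[0,1],[2,1],[3,1],[3,2],[3,4],[4,1],[4,4],[6,1],[7,1],[7,2],[7,4],[12,0],[15,1],[16,6],[17,1],[18,6],[19,5],[22,1],[23,3],[23,6],[24,5],[26,1],[27,3],[27,6],[28,1],[31,1],[32,6],[33,5],[35,1],[36,3],[36,6],[37,1],[40,1],[43,1],[44,3],[44,6],[45,1],[46,1],[46,4],[48,1],[49,1],[49,2],[49,4],[52,1],[57,0],[61,1],[62,1],[62,4]]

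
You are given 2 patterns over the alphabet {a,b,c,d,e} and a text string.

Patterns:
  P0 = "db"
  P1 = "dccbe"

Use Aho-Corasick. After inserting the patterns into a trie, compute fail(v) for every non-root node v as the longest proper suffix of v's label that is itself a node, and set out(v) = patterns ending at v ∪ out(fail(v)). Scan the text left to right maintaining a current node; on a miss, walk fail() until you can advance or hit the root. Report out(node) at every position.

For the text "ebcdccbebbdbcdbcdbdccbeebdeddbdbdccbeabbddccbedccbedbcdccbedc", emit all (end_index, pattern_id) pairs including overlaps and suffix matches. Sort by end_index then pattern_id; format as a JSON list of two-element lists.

Build:
Trie (insert patterns):
  n0 'ε': d→1
  n1 'd': b→2 c→3
  n2 'db': ·  ←P0
  n3 'dc': c→4
  n4 'dcc': b→5
  n5 'dccb': e→6
  n6 'dccbe': ·  ←P1

Failure links (BFS by depth):
  n1('d'): parent n0 fail=0; on 'd' 0 → fail=0;  out ∅∪∅=∅
  n2('db'): parent n1 fail=0; on 'b' 0 → fail=0;  out {0}∪∅={0}
  n3('dc'): parent n1 fail=0; on 'c' 0 → fail=0;  out ∅∪∅=∅
  n4('dcc'): parent n3 fail=0; on 'c' 0 → fail=0;  out ∅∪∅=∅
  n5('dccb'): parent n4 fail=0; on 'b' 0 → fail=0;  out ∅∪∅=∅
  n6('dccbe'): parent n5 fail=0; on 'e' 0 → fail=0;  out {1}∪∅={1}

Scan:
[0] read 'e'  n0⇒n0
[1] read 'b'  n0⇒n0
[2] read 'c'  n0⇒n0
[3] read 'd'  n0⇒n1
[4] read 'c'  n1⇒n3
[5] read 'c'  n3⇒n4
[6] read 'b'  n4⇒n5
[7] read 'e'  n5⇒n6  → match P1@[3:7]
[8] read 'b'  n6⇒n0 ·f
[9] read 'b'  n0⇒n0
[10] read 'd'  n0⇒n1
[11] read 'b'  n1⇒n2  → match P0@[10:11]
[12] read 'c'  n2⇒n0 ·f
[13] read 'd'  n0⇒n1
[14] read 'b'  n1⇒n2  → match P0@[13:14]
[15] read 'c'  n2⇒n0 ·f
[16] read 'd'  n0⇒n1
[17] read 'b'  n1⇒n2  → match P0@[16:17]
[18] read 'd'  n2⇒n1 ·f
[19] read 'c'  n1⇒n3
[20] read 'c'  n3⇒n4
[21] read 'b'  n4⇒n5
[22] read 'e'  n5⇒n6  → match P1@[18:22]
[23] read 'e'  n6⇒n0 ·f
[24] read 'b'  n0⇒n0
[25] read 'd'  n0⇒n1
[26] read 'e'  n1⇒n0 ·f
[27] read 'd'  n0⇒n1
[28] read 'd'  n1⇒n1 ·f
[29] read 'b'  n1⇒n2  → match P0@[28:29]
[30] read 'd'  n2⇒n1 ·f
[31] read 'b'  n1⇒n2  → match P0@[30:31]
[32] read 'd'  n2⇒n1 ·f
[33] read 'c'  n1⇒n3
[34] read 'c'  n3⇒n4
[35] read 'b'  n4⇒n5
[36] read 'e'  n5⇒n6  → match P1@[32:36]
[37] read 'a'  n6⇒n0 ·f
[38] read 'b'  n0⇒n0
[39] read 'b'  n0⇒n0
[40] read 'd'  n0⇒n1
[41] read 'd'  n1⇒n1 ·f
[42] read 'c'  n1⇒n3
[43] read 'c'  n3⇒n4
[44] read 'b'  n4⇒n5
[45] read 'e'  n5⇒n6  → match P1@[41:45]
[46] read 'd'  n6⇒n1 ·f
[47] read 'c'  n1⇒n3
[48] read 'c'  n3⇒n4
[49] read 'b'  n4⇒n5
[50] read 'e'  n5⇒n6  → match P1@[46:50]
[51] read 'd'  n6⇒n1 ·f
[52] read 'b'  n1⇒n2  → match P0@[51:52]
[53] read 'c'  n2⇒n0 ·f
[54] read 'd'  n0⇒n1
[55] read 'c'  n1⇒n3
[56] read 'c'  n3⇒n4
[57] read 'b'  n4⇒n5
[58] read 'e'  n5⇒n6  → match P1@[54:58]
[59] read 'd'  n6⇒n1 ·f
[60] read 'c'  n1⇒n3

Result: [[7,1],[11,0],[14,0],[17,0],[22,1],[29,0],[31,0],[36,1],[45,1],[50,1],[52,0],[58,1]]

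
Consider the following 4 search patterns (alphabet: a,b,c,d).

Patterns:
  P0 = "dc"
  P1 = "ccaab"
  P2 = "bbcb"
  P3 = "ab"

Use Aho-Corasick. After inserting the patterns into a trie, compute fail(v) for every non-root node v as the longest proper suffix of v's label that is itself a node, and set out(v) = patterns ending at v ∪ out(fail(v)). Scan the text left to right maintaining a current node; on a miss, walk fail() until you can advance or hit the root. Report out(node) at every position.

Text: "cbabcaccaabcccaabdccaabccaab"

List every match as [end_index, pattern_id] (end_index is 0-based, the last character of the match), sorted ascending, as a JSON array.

Construct AC machine:
Trie nodes:
  n0 'ε': a→12 b→8 c→3 d→1
  n1 'd': c→2
  n2 'dc': ·  [P0 ends]
  n3 'c': c→4
  n4 'cc': a→5
  n5 'cca': a→6
  n6 'ccaa': b→7
  n7 'ccaab': ·  [P1 ends]
  n8 'b': b→9
  n9 'bb': c→10
  n10 'bbc': b→11
  n11 'bbcb': ·  [P2 ends]
  n12 'a': b→13
  n13 'ab': ·  [P3 ends]

Failure links (BFS by depth):
  n1('d'): parent n0 fail=0; on 'd' 0 → fail=0;  out ∅∪∅=∅
  n3('c'): parent n0 fail=0; on 'c' 0 → fail=0;  out ∅∪∅=∅
  n8('b'): parent n0 fail=0; on 'b' 0 → fail=0;  out ∅∪∅=∅
  n12('a'): parent n0 fail=0; on 'a' 0 → fail=0;  out ∅∪∅=∅
  n2('dc'): parent n1 fail=0; on 'c' 0 → fail=3;  out {0}∪∅={0}
  n4('cc'): parent n3 fail=0; on 'c' 0 → fail=3;  out ∅∪∅=∅
  n9('bb'): parent n8 fail=0; on 'b' 0 → fail=8;  out ∅∪∅=∅
  n13('ab'): parent n12 fail=0; on 'b' 0 → fail=8;  out {3}∪∅={3}
  n5('cca'): parent n4 fail=3; on 'a' 3→0 → fail=12;  out ∅∪∅=∅
  n10('bbc'): parent n9 fail=8; on 'c' 8→0 → fail=3;  out ∅∪∅=∅
  n6('ccaa'): parent n5 fail=12; on 'a' 12→0 → fail=12;  out ∅∪∅=∅
  n11('bbcb'): parent n10 fail=3; on 'b' 3→0 → fail=8;  out {2}∪∅={2}
  n7('ccaab'): parent n6 fail=12; on 'b' 12 → fail=13;  out {1}∪{3}={1,3}

Text stream:
[0] read 'c'  n0⇒n3
[1] read 'b'  n3⇒n8 ·f
[2] read 'a'  n8⇒n12 ·f
[3] read 'b'  n12⇒n13  → match P3@[2:3]
[4] read 'c'  n13⇒n3 ·f
[5] read 'a'  n3⇒n12 ·f
[6] read 'c'  n12⇒n3 ·f
[7] read 'c'  n3⇒n4
[8] read 'a'  n4⇒n5
[9] read 'a'  n5⇒n6
[10] read 'b'  n6⇒n7  → match P1@[6:10],P3@[9:10]
[11] read 'c'  n7⇒n3 ·f
[12] read 'c'  n3⇒n4
[13] read 'c'  n4⇒n4 ·f
[14] read 'a'  n4⇒n5
[15] read 'a'  n5⇒n6
[16] read 'b'  n6⇒n7  → match P1@[12:16],P3@[15:16]
[17] read 'd'  n7⇒n1 ·f
[18] read 'c'  n1⇒n2  → match P0@[17:18]
[19] read 'c'  n2⇒n4 ·f
[20] read 'a'  n4⇒n5
[21] read 'a'  n5⇒n6
[22] read 'b'  n6⇒n7  → match P1@[18:22],P3@[21:22]
[23] read 'c'  n7⇒n3 ·f
[24] read 'c'  n3⇒n4
[25] read 'a'  n4⇒n5
[26] read 'a'  n5⇒n6
[27] read 'b'  n6⇒n7  → match P1@[23:27],P3@[26:27]

Matches: [[3,3],[10,1],[10,3],[16,1],[16,3],[18,0],[22,1],[22,3],[27,1],[27,3]]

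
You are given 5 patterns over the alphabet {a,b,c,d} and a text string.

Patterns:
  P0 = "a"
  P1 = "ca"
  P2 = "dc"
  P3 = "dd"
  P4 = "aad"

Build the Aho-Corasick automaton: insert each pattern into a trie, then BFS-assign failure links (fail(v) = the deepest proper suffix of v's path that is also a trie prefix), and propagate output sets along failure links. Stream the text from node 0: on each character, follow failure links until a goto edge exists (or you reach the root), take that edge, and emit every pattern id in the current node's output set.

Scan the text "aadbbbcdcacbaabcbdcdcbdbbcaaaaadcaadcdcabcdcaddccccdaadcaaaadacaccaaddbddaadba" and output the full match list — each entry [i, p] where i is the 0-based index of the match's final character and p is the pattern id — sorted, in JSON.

Construct AC machine:
Trie (insert patterns):
  0='ε' goto a→1 c→2 d→4
  1='a' goto a→7  [P0 ends]
  2='c' goto a→3
  3='ca' goto ·  [P1 ends]
  4='d' goto c→5 d→6
  5='dc' goto ·  [P2 ends]
  6='dd' goto ·  [P3 ends]
  7='aa' goto d→8
  8='aad' goto ·  [P4 ends]

BFS fail/out derivation:
  n1('a'): parent n0 fail=0; on 'a' 0 → fail=0;  out {0}∪∅={0}
  n2('c'): parent n0 fail=0; on 'c' 0 → fail=0;  out ∅∪∅=∅
  n4('d'): parent n0 fail=0; on 'd' 0 → fail=0;  out ∅∪∅=∅
  n3('ca'): parent n2 fail=0; on 'a' 0 → fail=1;  out {1}∪{0}={0,1}
  n5('dc'): parent n4 fail=0; on 'c' 0 → fail=2;  out {2}∪∅={2}
  n6('dd'): parent n4 fail=0; on 'd' 0 → fail=4;  out {3}∪∅={3}
  n7('aa'): parent n1 fail=0; on 'a' 0 → fail=1;  out ∅∪{0}={0}
  n8('aad'): parent n7 fail=1; on 'd' 1→0 → fail=4;  out {4}∪∅={4}

Text stream:
pos 0 'a': at 1  emit P0@[0:0]
pos 1 'a': at 7  emit P0@[1:1]
pos 2 'd': at 8  emit P4@[0:2]
pos 3 'b': at 0 (via fail)
pos 4 'b': at 0
pos 5 'b': at 0
pos 6 'c': at 2
pos 7 'd': at 4 (via fail)
pos 8 'c': at 5  emit P2@[7:8]
pos 9 'a': at 3 (via fail)  emit P0@[9:9],P1@[8:9]
pos 10 'c': at 2 (via fail)
pos 11 'b': at 0 (via fail)
pos 12 'a': at 1  emit P0@[12:12]
pos 13 'a': at 7  emit P0@[13:13]
pos 14 'b': at 0 (via fail)
pos 15 'c': at 2
pos 16 'b': at 0 (via fail)
pos 17 'd': at 4
pos 18 'c': at 5  emit P2@[17:18]
pos 19 'd': at 4 (via fail)
pos 20 'c': at 5  emit P2@[19:20]
pos 21 'b': at 0 (via fail)
pos 22 'd': at 4
pos 23 'b': at 0 (via fail)
pos 24 'b': at 0
pos 25 'c': at 2
pos 26 'a': at 3  emit P0@[26:26],P1@[25:26]
pos 27 'a': at 7 (via fail)  emit P0@[27:27]
pos 28 'a': at 7 (via fail)  emit P0@[28:28]
pos 29 'a': at 7 (via fail)  emit P0@[29:29]
pos 30 'a': at 7 (via fail)  emit P0@[30:30]
pos 31 'd': at 8  emit P4@[29:31]
pos 32 'c': at 5 (via fail)  emit P2@[31:32]
pos 33 'a': at 3 (via fail)  emit P0@[33:33],P1@[32:33]
pos 34 'a': at 7 (via fail)  emit P0@[34:34]
pos 35 'd': at 8  emit P4@[33:35]
pos 36 'c': at 5 (via fail)  emit P2@[35:36]
pos 37 'd': at 4 (via fail)
pos 38 'c': at 5  emit P2@[37:38]
pos 39 'a': at 3 (via fail)  emit P0@[39:39],P1@[38:39]
pos 40 'b': at 0 (via fail)
pos 41 'c': at 2
pos 42 'd': at 4 (via fail)
pos 43 'c': at 5  emit P2@[42:43]
pos 44 'a': at 3 (via fail)  emit P0@[44:44],P1@[43:44]
pos 45 'd': at 4 (via fail)
pos 46 'd': at 6  emit P3@[45:46]
pos 47 'c': at 5 (via fail)  emit P2@[46:47]
pos 48 'c': at 2 (via fail)
pos 49 'c': at 2 (via fail)
pos 50 'c': at 2 (via fail)
pos 51 'd': at 4 (via fail)
pos 52 'a': at 1 (via fail)  emit P0@[52:52]
pos 53 'a': at 7  emit P0@[53:53]
pos 54 'd': at 8  emit P4@[52:54]
pos 55 'c': at 5 (via fail)  emit P2@[54:55]
pos 56 'a': at 3 (via fail)  emit P0@[56:56],P1@[55:56]
pos 57 'a': at 7 (via fail)  emit P0@[57:57]
pos 58 'a': at 7 (via fail)  emit P0@[58:58]
pos 59 'a': at 7 (via fail)  emit P0@[59:59]
pos 60 'd': at 8  emit P4@[58:60]
pos 61 'a': at 1 (via fail)  emit P0@[61:61]
pos 62 'c': at 2 (via fail)
pos 63 'a': at 3  emit P0@[63:63],P1@[62:63]
pos 64 'c': at 2 (via fail)
pos 65 'c': at 2 (via fail)
pos 66 'a': at 3  emit P0@[66:66],P1@[65:66]
pos 67 'a': at 7 (via fail)  emit P0@[67:67]
pos 68 'd': at 8  emit P4@[66:68]
pos 69 'd': at 6 (via fail)  emit P3@[68:69]
pos 70 'b': at 0 (via fail)
pos 71 'd': at 4
pos 72 'd': at 6  emit P3@[71:72]
pos 73 'a': at 1 (via fail)  emit P0@[73:73]
pos 74 'a': at 7  emit P0@[74:74]
pos 75 'd': at 8  emit P4@[73:75]
pos 76 'b': at 0 (via fail)
pos 77 'a': at 1  emit P0@[77:77]

Matches: [[0,0],[1,0],[2,4],[8,2],[9,0],[9,1],[12,0],[13,0],[18,2],[20,2],[26,0],[26,1],[27,0],[28,0],[29,0],[30,0],[31,4],[32,2],[33,0],[33,1],[34,0],[35,4],[36,2],[38,2],[39,0],[39,1],[43,2],[44,0],[44,1],[46,3],[47,2],[52,0],[53,0],[54,4],[55,2],[56,0],[56,1],[57,0],[58,0],[59,0],[60,4],[61,0],[63,0],[63,1],[66,0],[66,1],[67,0],[68,4],[69,3],[72,3],[73,0],[74,0],[75,4],[77,0]]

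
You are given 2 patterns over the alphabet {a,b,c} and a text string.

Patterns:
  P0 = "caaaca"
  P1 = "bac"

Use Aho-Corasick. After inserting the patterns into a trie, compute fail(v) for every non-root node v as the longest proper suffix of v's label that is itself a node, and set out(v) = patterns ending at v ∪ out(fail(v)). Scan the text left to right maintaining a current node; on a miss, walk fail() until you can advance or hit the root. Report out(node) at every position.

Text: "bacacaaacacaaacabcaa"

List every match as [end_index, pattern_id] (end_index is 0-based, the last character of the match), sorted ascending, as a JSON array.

Build automaton:
Trie (insert patterns):
  0='ε' goto b→7 c→1
  1='c' goto a→2
  2='ca' goto a→3
  3='caa' goto a→4
  4='caaa' goto c→5
  5='caaac' goto a→6
  6='caaaca' goto ·  [P0 ends]
  7='b' goto a→8
  8='ba' goto c→9
  9='bac' goto ·  [P1 ends]

BFS fail/out derivation:
  n1('c'): parent n0 fail=0; on 'c' 0 → fail=0;  out ∅∪∅=∅
  n7('b'): parent n0 fail=0; on 'b' 0 → fail=0;  out ∅∪∅=∅
  n2('ca'): parent n1 fail=0; on 'a' 0 → fail=0;  out ∅∪∅=∅
  n8('ba'): parent n7 fail=0; on 'a' 0 → fail=0;  out ∅∪∅=∅
  n3('caa'): parent n2 fail=0; on 'a' 0 → fail=0;  out ∅∪∅=∅
  n9('bac'): parent n8 fail=0; on 'c' 0 → fail=1;  out {1}∪∅={1}
  n4('caaa'): parent n3 fail=0; on 'a' 0 → fail=0;  out ∅∪∅=∅
  n5('caaac'): parent n4 fail=0; on 'c' 0 → fail=1;  out ∅∪∅=∅
  n6('caaaca'): parent n5 fail=1; on 'a' 1 → fail=2;  out {0}∪∅={0}

Text stream:
pos 0 'b': at 7
pos 1 'a': at 8
pos 2 'c': at 9  emit P1@[0:2]
pos 3 'a': at 2 (via fail)
pos 4 'c': at 1 (via fail)
pos 5 'a': at 2
pos 6 'a': at 3
pos 7 'a': at 4
pos 8 'c': at 5
pos 9 'a': at 6  emit P0@[4:9]
pos 10 'c': at 1 (via fail)
pos 11 'a': at 2
pos 12 'a': at 3
pos 13 'a': at 4
pos 14 'c': at 5
pos 15 'a': at 6  emit P0@[10:15]
pos 16 'b': at 7 (via fail)
pos 17 'c': at 1 (via fail)
pos 18 'a': at 2
pos 19 'a': at 3

All matches (sorted): [[2,1],[9,0],[15,0]]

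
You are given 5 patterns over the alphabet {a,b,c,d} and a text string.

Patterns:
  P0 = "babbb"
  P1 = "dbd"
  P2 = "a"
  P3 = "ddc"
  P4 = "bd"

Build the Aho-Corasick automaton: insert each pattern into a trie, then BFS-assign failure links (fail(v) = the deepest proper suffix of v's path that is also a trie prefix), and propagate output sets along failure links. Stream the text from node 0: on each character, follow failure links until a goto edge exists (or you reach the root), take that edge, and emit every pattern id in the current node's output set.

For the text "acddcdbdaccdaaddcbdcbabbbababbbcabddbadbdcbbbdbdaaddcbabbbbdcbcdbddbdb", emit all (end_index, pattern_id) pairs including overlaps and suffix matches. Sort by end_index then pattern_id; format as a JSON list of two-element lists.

Build automaton:
Trie (insert patterns):
  n0 'ε': a→9 b→1 d→6
  n1 'b': a→2 d→12
  n2 'ba': b→3
  n3 'bab': b→4
  n4 'babb': b→5
  n5 'babbb': ·  [P0 ends]
  n6 'd': b→7 d→10
  n7 'db': d→8
  n8 'dbd': ·  [P1 ends]
  n9 'a': ·  [P2 ends]
  n10 'dd': c→11
  n11 'ddc': ·  [P3 ends]
  n12 'bd': ·  [P4 ends]

BFS fail/out derivation:
  n1('b'): parent n0 fail=0; on 'b' 0 → fail=0;  out ∅∪∅=∅
  n6('d'): parent n0 fail=0; on 'd' 0 → fail=0;  out ∅∪∅=∅
  n9('a'): parent n0 fail=0; on 'a' 0 → fail=0;  out {2}∪∅={2}
  n2('ba'): parent n1 fail=0; on 'a' 0 → fail=9;  out ∅∪{2}={2}
  n7('db'): parent n6 fail=0; on 'b' 0 → fail=1;  out ∅∪∅=∅
  n10('dd'): parent n6 fail=0; on 'd' 0 → fail=6;  out ∅∪∅=∅
  n12('bd'): parent n1 fail=0; on 'd' 0 → fail=6;  out {4}∪∅={4}
  n3('bab'): parent n2 fail=9; on 'b' 9→0 → fail=1;  out ∅∪∅=∅
  n8('dbd'): parent n7 fail=1; on 'd' 1 → fail=12;  out {1}∪{4}={1,4}
  n11('ddc'): parent n10 fail=6; on 'c' 6→0 → fail=0;  out {3}∪∅={3}
  n4('babb'): parent n3 fail=1; on 'b' 1→0 → fail=1;  out ∅∪∅=∅
  n5('babbb'): parent n4 fail=1; on 'b' 1→0 → fail=1;  out {0}∪∅={0}

Scan:
pos 0 'a': at 9  ** P2@[0:0]
pos 1 'c': at 0 (via fail)
pos 2 'd': at 6
pos 3 'd': at 10
pos 4 'c': at 11  ** P3@[2:4]
pos 5 'd': at 6 (via fail)
pos 6 'b': at 7
pos 7 'd': at 8  ** P1@[5:7],P4@[6:7]
pos 8 'a': at 9 (via fail)  ** P2@[8:8]
pos 9 'c': at 0 (via fail)
pos 10 'c': at 0
pos 11 'd': at 6
pos 12 'a': at 9 (via fail)  ** P2@[12:12]
pos 13 'a': at 9 (via fail)  ** P2@[13:13]
pos 14 'd': at 6 (via fail)
pos 15 'd': at 10
pos 16 'c': at 11  ** P3@[14:16]
pos 17 'b': at 1 (via fail)
pos 18 'd': at 12  ** P4@[17:18]
pos 19 'c': at 0 (via fail)
pos 20 'b': at 1
pos 21 'a': at 2  ** P2@[21:21]
pos 22 'b': at 3
pos 23 'b': at 4
pos 24 'b': at 5  ** P0@[20:24]
pos 25 'a': at 2 (via fail)  ** P2@[25:25]
pos 26 'b': at 3
pos 27 'a': at 2 (via fail)  ** P2@[27:27]
pos 28 'b': at 3
pos 29 'b': at 4
pos 30 'b': at 5  ** P0@[26:30]
pos 31 'c': at 0 (via fail)
pos 32 'a': at 9  ** P2@[32:32]
pos 33 'b': at 1 (via fail)
pos 34 'd': at 12  ** P4@[33:34]
pos 35 'd': at 10 (via fail)
pos 36 'b': at 7 (via fail)
pos 37 'a': at 2 (via fail)  ** P2@[37:37]
pos 38 'd': at 6 (via fail)
pos 39 'b': at 7
pos 40 'd': at 8  ** P1@[38:40],P4@[39:40]
pos 41 'c': at 0 (via fail)
pos 42 'b': at 1
pos 43 'b': at 1 (via fail)
pos 44 'b': at 1 (via fail)
pos 45 'd': at 12  ** P4@[44:45]
pos 46 'b': at 7 (via fail)
pos 47 'd': at 8  ** P1@[45:47],P4@[46:47]
pos 48 'a': at 9 (via fail)  ** P2@[48:48]
pos 49 'a': at 9 (via fail)  ** P2@[49:49]
pos 50 'd': at 6 (via fail)
pos 51 'd': at 10
pos 52 'c': at 11  ** P3@[50:52]
pos 53 'b': at 1 (via fail)
pos 54 'a': at 2  ** P2@[54:54]
pos 55 'b': at 3
pos 56 'b': at 4
pos 57 'b': at 5  ** P0@[53:57]
pos 58 'b': at 1 (via fail)
pos 59 'd': at 12  ** P4@[58:59]
pos 60 'c': at 0 (via fail)
pos 61 'b': at 1
pos 62 'c': at 0 (via fail)
pos 63 'd': at 6
pos 64 'b': at 7
pos 65 'd': at 8  ** P1@[63:65],P4@[64:65]
pos 66 'd': at 10 (via fail)
pos 67 'b': at 7 (via fail)
pos 68 'd': at 8  ** P1@[66:68],P4@[67:68]
pos 69 'b': at 7 (via fail)

Matches: [[0,2],[4,3],[7,1],[7,4],[8,2],[12,2],[13,2],[16,3],[18,4],[21,2],[24,0],[25,2],[27,2],[30,0],[32,2],[34,4],[37,2],[40,1],[40,4],[45,4],[47,1],[47,4],[48,2],[49,2],[52,3],[54,2],[57,0],[59,4],[65,1],[65,4],[68,1],[68,4]]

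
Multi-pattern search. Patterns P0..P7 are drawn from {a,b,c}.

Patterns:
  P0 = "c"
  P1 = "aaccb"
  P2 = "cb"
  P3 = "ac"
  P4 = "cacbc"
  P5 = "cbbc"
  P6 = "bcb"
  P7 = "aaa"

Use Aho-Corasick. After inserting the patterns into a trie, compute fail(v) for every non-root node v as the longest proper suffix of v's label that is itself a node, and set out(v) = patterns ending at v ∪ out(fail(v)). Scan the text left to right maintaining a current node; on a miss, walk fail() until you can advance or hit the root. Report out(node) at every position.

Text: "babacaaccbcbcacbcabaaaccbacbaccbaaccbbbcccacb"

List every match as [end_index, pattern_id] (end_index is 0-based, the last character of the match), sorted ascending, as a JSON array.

Build:
Trie (insert patterns):
  n0 'ε': a→2 b→15 c→1
  n1 'c': a→9 b→7  ←P0
  n2 'a': a→3 c→8
  n3 'aa': a→18 c→4
  n4 'aac': c→5
  n5 'aacc': b→6
  n6 'aaccb': ·  ←P1
  n7 'cb': b→13  ←P2
  n8 'ac': ·  ←P3
  n9 'ca': c→10
  n10 'cac': b→11
  n11 'cacb': c→12
  n12 'cacbc': ·  ←P4
  n13 'cbb': c→14
  n14 'cbbc': ·  ←P5
  n15 'b': c→16
  n16 'bc': b→17
  n17 'bcb': ·  ←P6
  n18 'aaa': ·  ←P7

BFS fail/out derivation:
  n1('c'): parent n0 fail=0; on 'c' 0 → fail=0;  out {0}∪∅={0}
  n2('a'): parent n0 fail=0; on 'a' 0 → fail=0;  out ∅∪∅=∅
  n15('b'): parent n0 fail=0; on 'b' 0 → fail=0;  out ∅∪∅=∅
  n3('aa'): parent n2 fail=0; on 'a' 0 → fail=2;  out ∅∪∅=∅
  n7('cb'): parent n1 fail=0; on 'b' 0 → fail=15;  out {2}∪∅={2}
  n8('ac'): parent n2 fail=0; on 'c' 0 → fail=1;  out {3}∪{0}={0,3}
  n9('ca'): parent n1 fail=0; on 'a' 0 → fail=2;  out ∅∪∅=∅
  n16('bc'): parent n15 fail=0; on 'c' 0 → fail=1;  out ∅∪{0}={0}
  n4('aac'): parent n3 fail=2; on 'c' 2 → fail=8;  out ∅∪{0,3}={0,3}
  n10('cac'): parent n9 fail=2; on 'c' 2 → fail=8;  out ∅∪{0,3}={0,3}
  n13('cbb'): parent n7 fail=15; on 'b' 15→0 → fail=15;  out ∅∪∅=∅
  n17('bcb'): parent n16 fail=1; on 'b' 1 → fail=7;  out {6}∪{2}={2,6}
  n18('aaa'): parent n3 fail=2; on 'a' 2 → fail=3;  out {7}∪∅={7}
  n5('aacc'): parent n4 fail=8; on 'c' 8→1→0 → fail=1;  out ∅∪{0}={0}
  n11('cacb'): parent n10 fail=8; on 'b' 8→1 → fail=7;  out ∅∪{2}={2}
  n14('cbbc'): parent n13 fail=15; on 'c' 15 → fail=16;  out {5}∪{0}={0,5}
  n6('aaccb'): parent n5 fail=1; on 'b' 1 → fail=7;  out {1}∪{2}={1,2}
  n12('cacbc'): parent n11 fail=7; on 'c' 7→15 → fail=16;  out {4}∪{0}={0,4}

Run:
[0] read 'b'  n0⇒n15
[1] read 'a'  n15⇒n2 (via fail)
[2] read 'b'  n2⇒n15 (via fail)
[3] read 'a'  n15⇒n2 (via fail)
[4] read 'c'  n2⇒n8  emit P0@[4:4],P3@[3:4]
[5] read 'a'  n8⇒n9 (via fail)
[6] read 'a'  n9⇒n3 (via fail)
[7] read 'c'  n3⇒n4  emit P0@[7:7],P3@[6:7]
[8] read 'c'  n4⇒n5  emit P0@[8:8]
[9] read 'b'  n5⇒n6  emit P1@[5:9],P2@[8:9]
[10] read 'c'  n6⇒n16 (via fail)  emit P0@[10:10]
[11] read 'b'  n16⇒n17  emit P2@[10:11],P6@[9:11]
[12] read 'c'  n17⇒n16 (via fail)  emit P0@[12:12]
[13] read 'a'  n16⇒n9 (via fail)
[14] read 'c'  n9⇒n10  emit P0@[14:14],P3@[13:14]
[15] read 'b'  n10⇒n11  emit P2@[14:15]
[16] read 'c'  n11⇒n12  emit P0@[16:16],P4@[12:16]
[17] read 'a'  n12⇒n9 (via fail)
[18] read 'b'  n9⇒n15 (via fail)
[19] read 'a'  n15⇒n2 (via fail)
[20] read 'a'  n2⇒n3
[21] read 'a'  n3⇒n18  emit P7@[19:21]
[22] read 'c'  n18⇒n4 (via fail)  emit P0@[22:22],P3@[21:22]
[23] read 'c'  n4⇒n5  emit P0@[23:23]
[24] read 'b'  n5⇒n6  emit P1@[20:24],P2@[23:24]
[25] read 'a'  n6⇒n2 (via fail)
[26] read 'c'  n2⇒n8  emit P0@[26:26],P3@[25:26]
[27] read 'b'  n8⇒n7 (via fail)  emit P2@[26:27]
[28] read 'a'  n7⇒n2 (via fail)
[29] read 'c'  n2⇒n8  emit P0@[29:29],P3@[28:29]
[30] read 'c'  n8⇒n1 (via fail)  emit P0@[30:30]
[31] read 'b'  n1⇒n7  emit P2@[30:31]
[32] read 'a'  n7⇒n2 (via fail)
[33] read 'a'  n2⇒n3
[34] read 'c'  n3⇒n4  emit P0@[34:34],P3@[33:34]
[35] read 'c'  n4⇒n5  emit P0@[35:35]
[36] read 'b'  n5⇒n6  emit P1@[32:36],P2@[35:36]
[37] read 'b'  n6⇒n13 (via fail)
[38] read 'b'  n13⇒n15 (via fail)
[39] read 'c'  n15⇒n16  emit P0@[39:39]
[40] read 'c'  n16⇒n1 (via fail)  emit P0@[40:40]
[41] read 'c'  n1⇒n1 (via fail)  emit P0@[41:41]
[42] read 'a'  n1⇒n9
[43] read 'c'  n9⇒n10  emit P0@[43:43],P3@[42:43]
[44] read 'b'  n10⇒n11  emit P2@[43:44]

All matches (sorted): [[4,0],[4,3],[7,0],[7,3],[8,0],[9,1],[9,2],[10,0],[11,2],[11,6],[12,0],[14,0],[14,3],[15,2],[16,0],[16,4],[21,7],[22,0],[22,3],[23,0],[24,1],[24,2],[26,0],[26,3],[27,2],[29,0],[29,3],[30,0],[31,2],[34,0],[34,3],[35,0],[36,1],[36,2],[39,0],[40,0],[41,0],[43,0],[43,3],[44,2]]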